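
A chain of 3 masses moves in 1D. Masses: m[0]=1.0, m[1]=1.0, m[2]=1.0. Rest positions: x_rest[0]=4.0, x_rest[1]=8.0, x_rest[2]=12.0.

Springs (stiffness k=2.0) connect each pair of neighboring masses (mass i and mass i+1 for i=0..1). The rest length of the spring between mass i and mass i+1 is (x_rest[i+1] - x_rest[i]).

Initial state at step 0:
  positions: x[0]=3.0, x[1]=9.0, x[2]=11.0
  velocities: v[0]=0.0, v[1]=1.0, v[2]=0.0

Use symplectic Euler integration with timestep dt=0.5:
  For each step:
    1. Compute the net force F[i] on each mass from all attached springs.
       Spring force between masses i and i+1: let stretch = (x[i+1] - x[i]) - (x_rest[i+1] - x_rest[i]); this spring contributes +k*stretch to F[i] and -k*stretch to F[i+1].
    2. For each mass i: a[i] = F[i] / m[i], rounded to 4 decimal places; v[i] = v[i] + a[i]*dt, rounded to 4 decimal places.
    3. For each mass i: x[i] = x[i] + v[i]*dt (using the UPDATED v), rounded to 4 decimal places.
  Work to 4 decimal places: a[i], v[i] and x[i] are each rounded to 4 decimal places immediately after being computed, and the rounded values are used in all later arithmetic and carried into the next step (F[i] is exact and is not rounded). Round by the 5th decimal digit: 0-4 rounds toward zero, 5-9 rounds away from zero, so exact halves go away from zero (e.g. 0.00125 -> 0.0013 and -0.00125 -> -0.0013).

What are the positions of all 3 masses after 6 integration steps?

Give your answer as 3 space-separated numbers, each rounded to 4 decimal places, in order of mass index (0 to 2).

Answer: 5.0469 7.9063 13.0469

Derivation:
Step 0: x=[3.0000 9.0000 11.0000] v=[0.0000 1.0000 0.0000]
Step 1: x=[4.0000 7.5000 12.0000] v=[2.0000 -3.0000 2.0000]
Step 2: x=[4.7500 6.5000 12.7500] v=[1.5000 -2.0000 1.5000]
Step 3: x=[4.3750 7.7500 12.3750] v=[-0.7500 2.5000 -0.7500]
Step 4: x=[3.6875 9.6250 11.6875] v=[-1.3750 3.7500 -1.3750]
Step 5: x=[3.9688 9.5625 11.9688] v=[0.5625 -0.1250 0.5625]
Step 6: x=[5.0469 7.9063 13.0469] v=[2.1562 -3.3124 2.1562]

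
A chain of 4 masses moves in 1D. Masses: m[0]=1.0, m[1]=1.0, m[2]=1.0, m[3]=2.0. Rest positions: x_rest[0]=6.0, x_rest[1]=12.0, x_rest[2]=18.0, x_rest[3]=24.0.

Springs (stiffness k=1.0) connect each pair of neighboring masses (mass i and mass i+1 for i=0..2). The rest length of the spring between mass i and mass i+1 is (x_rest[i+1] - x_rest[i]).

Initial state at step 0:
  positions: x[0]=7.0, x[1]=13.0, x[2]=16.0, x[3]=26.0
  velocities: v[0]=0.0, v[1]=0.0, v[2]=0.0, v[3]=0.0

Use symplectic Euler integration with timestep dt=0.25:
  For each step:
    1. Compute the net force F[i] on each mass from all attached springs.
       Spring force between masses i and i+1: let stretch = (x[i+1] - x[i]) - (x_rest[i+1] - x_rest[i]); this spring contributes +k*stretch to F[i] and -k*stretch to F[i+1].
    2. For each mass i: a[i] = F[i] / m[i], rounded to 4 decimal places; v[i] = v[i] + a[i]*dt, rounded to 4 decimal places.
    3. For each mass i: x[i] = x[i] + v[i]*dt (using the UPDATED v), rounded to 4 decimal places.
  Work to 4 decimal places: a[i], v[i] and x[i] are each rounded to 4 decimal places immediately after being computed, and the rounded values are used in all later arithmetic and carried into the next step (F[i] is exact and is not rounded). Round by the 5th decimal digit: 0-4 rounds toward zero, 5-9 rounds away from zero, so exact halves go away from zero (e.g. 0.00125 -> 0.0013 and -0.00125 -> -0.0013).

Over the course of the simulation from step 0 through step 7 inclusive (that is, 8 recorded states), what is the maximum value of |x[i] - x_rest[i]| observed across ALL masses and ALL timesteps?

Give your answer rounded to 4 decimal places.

Step 0: x=[7.0000 13.0000 16.0000 26.0000] v=[0.0000 0.0000 0.0000 0.0000]
Step 1: x=[7.0000 12.8125 16.4375 25.8750] v=[0.0000 -0.7500 1.7500 -0.5000]
Step 2: x=[6.9883 12.4883 17.2383 25.6426] v=[-0.0469 -1.2969 3.2031 -0.9297]
Step 3: x=[6.9453 12.1172 18.2675 25.3350] v=[-0.1719 -1.4844 4.1167 -1.2303]
Step 4: x=[6.8506 11.8073 19.3540 24.9941] v=[-0.3789 -1.2398 4.3460 -1.3638]
Step 5: x=[6.6907 11.6592 20.3214 24.6644] v=[-0.6397 -0.5923 3.8694 -1.3188]
Step 6: x=[6.4663 11.7420 21.0188 24.3865] v=[-0.8976 0.3311 2.7896 -1.1117]
Step 7: x=[6.1966 12.0749 21.3469 24.1908] v=[-1.0787 1.3314 1.3123 -0.7827]
Max displacement = 3.3469

Answer: 3.3469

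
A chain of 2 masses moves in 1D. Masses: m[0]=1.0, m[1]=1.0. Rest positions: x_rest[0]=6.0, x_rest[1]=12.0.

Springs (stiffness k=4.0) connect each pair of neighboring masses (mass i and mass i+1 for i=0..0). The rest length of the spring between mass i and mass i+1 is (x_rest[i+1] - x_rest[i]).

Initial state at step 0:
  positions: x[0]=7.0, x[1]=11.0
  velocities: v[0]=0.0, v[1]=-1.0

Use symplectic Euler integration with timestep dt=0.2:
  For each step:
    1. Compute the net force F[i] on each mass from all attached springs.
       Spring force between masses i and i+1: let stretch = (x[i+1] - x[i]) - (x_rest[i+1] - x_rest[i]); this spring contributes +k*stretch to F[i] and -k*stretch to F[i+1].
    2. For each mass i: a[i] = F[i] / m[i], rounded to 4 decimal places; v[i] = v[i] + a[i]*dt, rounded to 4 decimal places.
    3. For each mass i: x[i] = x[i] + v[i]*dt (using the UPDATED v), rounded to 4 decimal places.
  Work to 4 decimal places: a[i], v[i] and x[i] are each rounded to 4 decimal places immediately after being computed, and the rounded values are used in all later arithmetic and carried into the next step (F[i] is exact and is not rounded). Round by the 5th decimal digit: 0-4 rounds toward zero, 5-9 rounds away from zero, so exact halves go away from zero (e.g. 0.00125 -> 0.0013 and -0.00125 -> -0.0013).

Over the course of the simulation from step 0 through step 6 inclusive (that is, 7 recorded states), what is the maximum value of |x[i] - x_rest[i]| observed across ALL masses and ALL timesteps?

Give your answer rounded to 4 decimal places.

Answer: 1.5229

Derivation:
Step 0: x=[7.0000 11.0000] v=[0.0000 -1.0000]
Step 1: x=[6.6800 11.1200] v=[-1.6000 0.6000]
Step 2: x=[6.1104 11.4896] v=[-2.8480 1.8480]
Step 3: x=[5.4415 11.9585] v=[-3.3446 2.3446]
Step 4: x=[4.8553 12.3447] v=[-2.9310 1.9310]
Step 5: x=[4.5074 12.4926] v=[-1.7395 0.7395]
Step 6: x=[4.4771 12.3229] v=[-0.1513 -0.8487]
Max displacement = 1.5229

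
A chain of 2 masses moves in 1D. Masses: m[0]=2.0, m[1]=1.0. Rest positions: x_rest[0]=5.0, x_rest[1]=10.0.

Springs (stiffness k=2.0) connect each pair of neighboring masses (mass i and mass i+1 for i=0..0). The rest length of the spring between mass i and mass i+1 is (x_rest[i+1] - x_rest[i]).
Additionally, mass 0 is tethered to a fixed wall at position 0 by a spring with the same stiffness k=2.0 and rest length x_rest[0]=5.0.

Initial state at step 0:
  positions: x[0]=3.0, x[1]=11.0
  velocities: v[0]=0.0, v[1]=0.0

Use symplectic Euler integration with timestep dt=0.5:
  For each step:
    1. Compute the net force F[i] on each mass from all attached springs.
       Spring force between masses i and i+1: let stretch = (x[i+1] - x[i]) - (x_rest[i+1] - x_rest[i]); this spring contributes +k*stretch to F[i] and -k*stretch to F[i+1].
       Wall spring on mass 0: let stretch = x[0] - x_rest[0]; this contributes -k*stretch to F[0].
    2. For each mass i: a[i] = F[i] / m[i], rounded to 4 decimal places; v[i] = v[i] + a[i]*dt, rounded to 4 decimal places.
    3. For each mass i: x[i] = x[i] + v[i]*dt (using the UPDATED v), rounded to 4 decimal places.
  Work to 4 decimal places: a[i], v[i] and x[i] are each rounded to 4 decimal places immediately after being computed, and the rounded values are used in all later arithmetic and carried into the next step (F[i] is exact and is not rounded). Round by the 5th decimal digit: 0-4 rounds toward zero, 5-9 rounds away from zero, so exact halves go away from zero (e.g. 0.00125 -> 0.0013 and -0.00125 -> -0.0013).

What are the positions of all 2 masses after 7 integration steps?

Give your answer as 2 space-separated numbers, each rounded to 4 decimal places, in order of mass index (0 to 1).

Step 0: x=[3.0000 11.0000] v=[0.0000 0.0000]
Step 1: x=[4.2500 9.5000] v=[2.5000 -3.0000]
Step 2: x=[5.7500 7.8750] v=[3.0000 -3.2500]
Step 3: x=[6.3438 7.6875] v=[1.1875 -0.3750]
Step 4: x=[5.6875 9.3282] v=[-1.3126 3.2813]
Step 5: x=[4.5195 11.6485] v=[-2.3360 4.6406]
Step 6: x=[4.0039 12.9043] v=[-1.0313 2.5116]
Step 7: x=[4.7124 12.2099] v=[1.4170 -1.3888]

Answer: 4.7124 12.2099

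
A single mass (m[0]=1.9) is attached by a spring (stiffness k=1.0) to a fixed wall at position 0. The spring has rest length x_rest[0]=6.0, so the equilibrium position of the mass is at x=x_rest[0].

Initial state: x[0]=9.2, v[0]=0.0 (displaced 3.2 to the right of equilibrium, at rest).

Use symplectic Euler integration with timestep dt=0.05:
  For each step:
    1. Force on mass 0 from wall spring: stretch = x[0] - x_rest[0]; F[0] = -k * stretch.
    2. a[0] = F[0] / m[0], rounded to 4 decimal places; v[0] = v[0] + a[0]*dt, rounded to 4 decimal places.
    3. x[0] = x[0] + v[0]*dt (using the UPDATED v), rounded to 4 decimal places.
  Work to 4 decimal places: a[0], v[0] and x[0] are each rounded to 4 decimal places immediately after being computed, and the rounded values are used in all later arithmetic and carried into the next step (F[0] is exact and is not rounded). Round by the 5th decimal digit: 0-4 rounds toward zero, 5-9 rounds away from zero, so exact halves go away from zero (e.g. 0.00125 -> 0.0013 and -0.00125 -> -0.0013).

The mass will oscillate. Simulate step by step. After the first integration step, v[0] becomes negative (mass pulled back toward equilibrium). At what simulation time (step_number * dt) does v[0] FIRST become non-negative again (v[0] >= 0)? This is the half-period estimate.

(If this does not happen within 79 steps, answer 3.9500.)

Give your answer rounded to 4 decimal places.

Step 0: x=[9.2000] v=[0.0000]
Step 1: x=[9.1958] v=[-0.0842]
Step 2: x=[9.1874] v=[-0.1683]
Step 3: x=[9.1748] v=[-0.2522]
Step 4: x=[9.1580] v=[-0.3357]
Step 5: x=[9.1371] v=[-0.4188]
Step 6: x=[9.1120] v=[-0.5014]
Step 7: x=[9.0828] v=[-0.5833]
Step 8: x=[9.0496] v=[-0.6644]
Step 9: x=[9.0124] v=[-0.7447]
Step 10: x=[8.9712] v=[-0.8240]
Step 11: x=[8.9261] v=[-0.9022]
Step 12: x=[8.8771] v=[-0.9792]
Step 13: x=[8.8244] v=[-1.0549]
Step 14: x=[8.7679] v=[-1.1292]
Step 15: x=[8.7078] v=[-1.2020]
Step 16: x=[8.6441] v=[-1.2733]
Step 17: x=[8.5770] v=[-1.3429]
Step 18: x=[8.5065] v=[-1.4107]
Step 19: x=[8.4327] v=[-1.4767]
Step 20: x=[8.3557] v=[-1.5407]
Step 21: x=[8.2756] v=[-1.6027]
Step 22: x=[8.1925] v=[-1.6626]
Step 23: x=[8.1065] v=[-1.7203]
Step 24: x=[8.0177] v=[-1.7757]
Step 25: x=[7.9263] v=[-1.8288]
Step 26: x=[7.8323] v=[-1.8795]
Step 27: x=[7.7359] v=[-1.9277]
Step 28: x=[7.6372] v=[-1.9734]
Step 29: x=[7.5364] v=[-2.0165]
Step 30: x=[7.4336] v=[-2.0569]
Step 31: x=[7.3289] v=[-2.0946]
Step 32: x=[7.2224] v=[-2.1296]
Step 33: x=[7.1143] v=[-2.1618]
Step 34: x=[7.0047] v=[-2.1911]
Step 35: x=[6.8938] v=[-2.2175]
Step 36: x=[6.7818] v=[-2.2410]
Step 37: x=[6.6687] v=[-2.2616]
Step 38: x=[6.5547] v=[-2.2792]
Step 39: x=[6.4400] v=[-2.2938]
Step 40: x=[6.3247] v=[-2.3054]
Step 41: x=[6.2090] v=[-2.3139]
Step 42: x=[6.0930] v=[-2.3194]
Step 43: x=[5.9769] v=[-2.3218]
Step 44: x=[5.8608] v=[-2.3212]
Step 45: x=[5.7449] v=[-2.3175]
Step 46: x=[5.6294] v=[-2.3108]
Step 47: x=[5.5144] v=[-2.3010]
Step 48: x=[5.4000] v=[-2.2882]
Step 49: x=[5.2864] v=[-2.2724]
Step 50: x=[5.1737] v=[-2.2536]
Step 51: x=[5.0621] v=[-2.2319]
Step 52: x=[4.9517] v=[-2.2072]
Step 53: x=[4.8427] v=[-2.1796]
Step 54: x=[4.7352] v=[-2.1491]
Step 55: x=[4.6294] v=[-2.1158]
Step 56: x=[4.5254] v=[-2.0797]
Step 57: x=[4.4234] v=[-2.0409]
Step 58: x=[4.3234] v=[-1.9994]
Step 59: x=[4.2256] v=[-1.9553]
Step 60: x=[4.1302] v=[-1.9086]
Step 61: x=[4.0372] v=[-1.8594]
Step 62: x=[3.9468] v=[-1.8077]
Step 63: x=[3.8591] v=[-1.7537]
Step 64: x=[3.7742] v=[-1.6974]
Step 65: x=[3.6923] v=[-1.6388]
Step 66: x=[3.6134] v=[-1.5781]
Step 67: x=[3.5376] v=[-1.5153]
Step 68: x=[3.4651] v=[-1.4505]
Step 69: x=[3.3959] v=[-1.3838]
Step 70: x=[3.3301] v=[-1.3153]
Step 71: x=[3.2679] v=[-1.2450]
Step 72: x=[3.2092] v=[-1.1731]
Step 73: x=[3.1542] v=[-1.0997]
Step 74: x=[3.1030] v=[-1.0248]
Step 75: x=[3.0556] v=[-0.9486]
Step 76: x=[3.0120] v=[-0.8711]
Step 77: x=[2.9724] v=[-0.7925]
Step 78: x=[2.9368] v=[-0.7128]
Step 79: x=[2.9052] v=[-0.6322]
v[0] did not become non-negative within 79 steps; using fallback time=3.9500

Answer: 3.9500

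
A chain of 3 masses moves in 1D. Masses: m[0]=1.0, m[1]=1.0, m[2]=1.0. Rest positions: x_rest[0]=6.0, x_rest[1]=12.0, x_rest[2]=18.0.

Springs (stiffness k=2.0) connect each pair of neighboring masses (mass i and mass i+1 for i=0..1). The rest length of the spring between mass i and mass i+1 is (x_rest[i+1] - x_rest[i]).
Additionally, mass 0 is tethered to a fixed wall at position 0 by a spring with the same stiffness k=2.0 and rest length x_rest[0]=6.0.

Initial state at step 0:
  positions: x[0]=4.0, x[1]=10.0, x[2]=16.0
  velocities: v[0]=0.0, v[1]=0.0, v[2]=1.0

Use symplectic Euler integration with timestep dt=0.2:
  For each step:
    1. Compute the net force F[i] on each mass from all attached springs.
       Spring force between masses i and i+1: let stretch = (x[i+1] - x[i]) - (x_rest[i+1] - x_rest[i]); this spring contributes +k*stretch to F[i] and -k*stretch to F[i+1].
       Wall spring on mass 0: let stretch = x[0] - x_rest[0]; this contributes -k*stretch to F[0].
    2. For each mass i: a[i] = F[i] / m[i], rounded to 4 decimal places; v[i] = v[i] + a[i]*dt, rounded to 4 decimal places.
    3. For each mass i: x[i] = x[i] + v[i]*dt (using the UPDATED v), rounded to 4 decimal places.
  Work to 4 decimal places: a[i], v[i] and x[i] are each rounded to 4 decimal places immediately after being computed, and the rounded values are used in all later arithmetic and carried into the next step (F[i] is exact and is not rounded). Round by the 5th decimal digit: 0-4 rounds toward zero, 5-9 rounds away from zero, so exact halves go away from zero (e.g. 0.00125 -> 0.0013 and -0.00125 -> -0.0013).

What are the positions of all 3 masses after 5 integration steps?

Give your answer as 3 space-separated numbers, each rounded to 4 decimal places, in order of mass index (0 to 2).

Step 0: x=[4.0000 10.0000 16.0000] v=[0.0000 0.0000 1.0000]
Step 1: x=[4.1600 10.0000 16.2000] v=[0.8000 0.0000 1.0000]
Step 2: x=[4.4544 10.0288 16.3840] v=[1.4720 0.1440 0.9200]
Step 3: x=[4.8384 10.1201 16.5396] v=[1.9200 0.4563 0.7779]
Step 4: x=[5.2579 10.3024 16.6616] v=[2.0973 0.9114 0.6101]
Step 5: x=[5.6603 10.5899 16.7549] v=[2.0119 1.4373 0.4664]

Answer: 5.6603 10.5899 16.7549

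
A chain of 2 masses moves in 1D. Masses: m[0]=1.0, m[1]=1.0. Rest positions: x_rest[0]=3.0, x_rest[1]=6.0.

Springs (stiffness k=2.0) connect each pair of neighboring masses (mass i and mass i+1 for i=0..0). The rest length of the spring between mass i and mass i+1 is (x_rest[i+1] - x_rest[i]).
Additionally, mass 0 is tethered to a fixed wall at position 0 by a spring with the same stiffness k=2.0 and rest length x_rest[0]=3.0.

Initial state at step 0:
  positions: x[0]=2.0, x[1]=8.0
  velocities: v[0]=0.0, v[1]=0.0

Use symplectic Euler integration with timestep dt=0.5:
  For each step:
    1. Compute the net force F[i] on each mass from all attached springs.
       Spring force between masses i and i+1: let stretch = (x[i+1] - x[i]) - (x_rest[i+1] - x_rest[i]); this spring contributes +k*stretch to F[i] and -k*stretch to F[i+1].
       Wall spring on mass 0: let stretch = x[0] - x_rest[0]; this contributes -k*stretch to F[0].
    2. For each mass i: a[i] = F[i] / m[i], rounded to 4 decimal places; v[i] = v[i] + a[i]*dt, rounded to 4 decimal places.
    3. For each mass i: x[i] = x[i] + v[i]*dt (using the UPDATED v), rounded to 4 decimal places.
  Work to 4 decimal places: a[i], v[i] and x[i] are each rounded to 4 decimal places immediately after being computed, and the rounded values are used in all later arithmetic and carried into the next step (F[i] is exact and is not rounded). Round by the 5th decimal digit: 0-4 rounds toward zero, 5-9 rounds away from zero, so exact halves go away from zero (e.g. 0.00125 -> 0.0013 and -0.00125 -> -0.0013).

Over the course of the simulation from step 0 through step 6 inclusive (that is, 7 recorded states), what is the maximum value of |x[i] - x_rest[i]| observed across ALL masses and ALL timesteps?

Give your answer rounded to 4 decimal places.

Step 0: x=[2.0000 8.0000] v=[0.0000 0.0000]
Step 1: x=[4.0000 6.5000] v=[4.0000 -3.0000]
Step 2: x=[5.2500 5.2500] v=[2.5000 -2.5000]
Step 3: x=[3.8750 5.5000] v=[-2.7500 0.5000]
Step 4: x=[1.3750 6.4375] v=[-5.0000 1.8750]
Step 5: x=[0.7188 6.3438] v=[-1.3125 -0.1875]
Step 6: x=[2.5157 4.9376] v=[3.5937 -2.8125]
Max displacement = 2.2812

Answer: 2.2812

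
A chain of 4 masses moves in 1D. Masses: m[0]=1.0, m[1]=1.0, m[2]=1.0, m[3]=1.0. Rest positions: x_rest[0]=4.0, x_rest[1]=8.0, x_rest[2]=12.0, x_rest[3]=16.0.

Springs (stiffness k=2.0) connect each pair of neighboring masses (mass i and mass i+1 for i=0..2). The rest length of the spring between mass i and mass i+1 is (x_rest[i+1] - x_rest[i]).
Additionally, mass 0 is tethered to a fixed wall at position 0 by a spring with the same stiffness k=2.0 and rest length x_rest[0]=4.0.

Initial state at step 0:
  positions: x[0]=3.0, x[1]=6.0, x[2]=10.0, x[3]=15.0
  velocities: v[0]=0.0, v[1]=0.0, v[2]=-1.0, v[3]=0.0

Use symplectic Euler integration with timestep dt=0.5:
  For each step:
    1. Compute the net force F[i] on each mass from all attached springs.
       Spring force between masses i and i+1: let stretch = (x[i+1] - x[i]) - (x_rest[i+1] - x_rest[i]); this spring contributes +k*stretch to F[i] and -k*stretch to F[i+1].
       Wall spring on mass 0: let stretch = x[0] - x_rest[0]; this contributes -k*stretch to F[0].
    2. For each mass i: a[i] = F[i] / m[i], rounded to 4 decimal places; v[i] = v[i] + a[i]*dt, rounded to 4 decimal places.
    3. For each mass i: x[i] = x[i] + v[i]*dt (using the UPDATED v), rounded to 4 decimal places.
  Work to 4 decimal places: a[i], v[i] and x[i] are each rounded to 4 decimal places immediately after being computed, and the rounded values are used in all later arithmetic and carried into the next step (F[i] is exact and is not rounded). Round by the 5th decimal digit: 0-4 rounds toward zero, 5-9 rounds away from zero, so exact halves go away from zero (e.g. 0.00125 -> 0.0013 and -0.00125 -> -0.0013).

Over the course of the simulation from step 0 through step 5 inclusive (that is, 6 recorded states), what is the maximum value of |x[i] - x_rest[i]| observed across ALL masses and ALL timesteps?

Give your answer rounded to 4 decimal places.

Answer: 2.6250

Derivation:
Step 0: x=[3.0000 6.0000 10.0000 15.0000] v=[0.0000 0.0000 -1.0000 0.0000]
Step 1: x=[3.0000 6.5000 10.0000 14.5000] v=[0.0000 1.0000 0.0000 -1.0000]
Step 2: x=[3.2500 7.0000 10.5000 13.7500] v=[0.5000 1.0000 1.0000 -1.5000]
Step 3: x=[3.7500 7.3750 10.8750 13.3750] v=[1.0000 0.7500 0.7500 -0.7500]
Step 4: x=[4.1875 7.6875 10.7500 13.7500] v=[0.8750 0.6250 -0.2500 0.7500]
Step 5: x=[4.2813 7.7813 10.5938 14.6250] v=[0.1875 0.1875 -0.3125 1.7500]
Max displacement = 2.6250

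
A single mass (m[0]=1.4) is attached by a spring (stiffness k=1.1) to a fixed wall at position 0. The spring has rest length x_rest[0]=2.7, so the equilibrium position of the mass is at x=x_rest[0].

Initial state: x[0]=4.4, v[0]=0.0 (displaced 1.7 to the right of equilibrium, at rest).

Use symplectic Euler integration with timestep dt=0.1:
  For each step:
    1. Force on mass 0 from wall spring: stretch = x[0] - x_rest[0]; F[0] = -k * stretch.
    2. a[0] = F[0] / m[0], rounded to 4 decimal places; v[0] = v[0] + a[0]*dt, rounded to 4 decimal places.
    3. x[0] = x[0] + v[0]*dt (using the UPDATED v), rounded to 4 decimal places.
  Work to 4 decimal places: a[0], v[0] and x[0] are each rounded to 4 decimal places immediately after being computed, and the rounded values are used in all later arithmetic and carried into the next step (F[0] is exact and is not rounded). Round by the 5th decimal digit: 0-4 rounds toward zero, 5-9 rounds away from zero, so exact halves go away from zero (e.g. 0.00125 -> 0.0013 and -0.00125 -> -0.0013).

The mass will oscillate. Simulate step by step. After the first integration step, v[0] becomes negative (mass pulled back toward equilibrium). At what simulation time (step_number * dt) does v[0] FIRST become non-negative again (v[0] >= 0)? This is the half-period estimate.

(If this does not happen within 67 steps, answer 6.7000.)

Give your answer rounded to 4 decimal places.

Answer: 3.6000

Derivation:
Step 0: x=[4.4000] v=[0.0000]
Step 1: x=[4.3866] v=[-0.1336]
Step 2: x=[4.3600] v=[-0.2661]
Step 3: x=[4.3204] v=[-0.3965]
Step 4: x=[4.2680] v=[-0.5238]
Step 5: x=[4.2033] v=[-0.6470]
Step 6: x=[4.1268] v=[-0.7651]
Step 7: x=[4.0391] v=[-0.8772]
Step 8: x=[3.9409] v=[-0.9824]
Step 9: x=[3.8329] v=[-1.0799]
Step 10: x=[3.7160] v=[-1.1689]
Step 11: x=[3.5911] v=[-1.2487]
Step 12: x=[3.4592] v=[-1.3187]
Step 13: x=[3.3214] v=[-1.3784]
Step 14: x=[3.1787] v=[-1.4272]
Step 15: x=[3.0322] v=[-1.4648]
Step 16: x=[2.8831] v=[-1.4909]
Step 17: x=[2.7326] v=[-1.5053]
Step 18: x=[2.5818] v=[-1.5079]
Step 19: x=[2.4319] v=[-1.4986]
Step 20: x=[2.2842] v=[-1.4775]
Step 21: x=[2.1397] v=[-1.4448]
Step 22: x=[1.9996] v=[-1.4008]
Step 23: x=[1.8650] v=[-1.3458]
Step 24: x=[1.7370] v=[-1.2802]
Step 25: x=[1.6166] v=[-1.2045]
Step 26: x=[1.5047] v=[-1.1194]
Step 27: x=[1.4022] v=[-1.0255]
Step 28: x=[1.3099] v=[-0.9235]
Step 29: x=[1.2285] v=[-0.8143]
Step 30: x=[1.1586] v=[-0.6987]
Step 31: x=[1.1008] v=[-0.5776]
Step 32: x=[1.0556] v=[-0.4520]
Step 33: x=[1.0233] v=[-0.3228]
Step 34: x=[1.0042] v=[-0.1911]
Step 35: x=[0.9984] v=[-0.0579]
Step 36: x=[1.0060] v=[0.0758]
First v>=0 after going negative at step 36, time=3.6000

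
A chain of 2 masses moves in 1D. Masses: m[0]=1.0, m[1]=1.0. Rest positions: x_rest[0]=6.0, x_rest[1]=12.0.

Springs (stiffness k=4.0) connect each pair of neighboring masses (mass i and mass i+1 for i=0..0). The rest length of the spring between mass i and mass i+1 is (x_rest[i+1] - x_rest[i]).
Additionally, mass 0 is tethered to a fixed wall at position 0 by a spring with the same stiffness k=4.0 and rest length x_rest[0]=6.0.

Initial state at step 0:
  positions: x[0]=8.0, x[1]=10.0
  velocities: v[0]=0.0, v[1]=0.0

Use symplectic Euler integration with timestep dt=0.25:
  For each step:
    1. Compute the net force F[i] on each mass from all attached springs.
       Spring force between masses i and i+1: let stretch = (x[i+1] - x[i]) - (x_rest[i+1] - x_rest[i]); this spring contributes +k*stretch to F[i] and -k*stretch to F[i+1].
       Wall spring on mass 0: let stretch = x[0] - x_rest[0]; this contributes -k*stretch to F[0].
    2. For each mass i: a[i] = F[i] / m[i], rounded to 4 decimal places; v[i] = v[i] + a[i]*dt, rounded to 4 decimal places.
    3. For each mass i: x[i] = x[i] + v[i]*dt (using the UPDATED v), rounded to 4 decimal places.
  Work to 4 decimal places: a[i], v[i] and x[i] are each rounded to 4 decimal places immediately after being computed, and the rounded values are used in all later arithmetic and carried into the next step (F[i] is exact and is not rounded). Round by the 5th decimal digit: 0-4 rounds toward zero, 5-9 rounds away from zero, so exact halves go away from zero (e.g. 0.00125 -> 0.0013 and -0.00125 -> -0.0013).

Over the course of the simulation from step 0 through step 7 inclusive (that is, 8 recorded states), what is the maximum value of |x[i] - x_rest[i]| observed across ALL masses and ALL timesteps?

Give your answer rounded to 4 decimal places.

Answer: 2.7960

Derivation:
Step 0: x=[8.0000 10.0000] v=[0.0000 0.0000]
Step 1: x=[6.5000 11.0000] v=[-6.0000 4.0000]
Step 2: x=[4.5000 12.3750] v=[-8.0000 5.5000]
Step 3: x=[3.3438 13.2813] v=[-4.6250 3.6250]
Step 4: x=[3.8360 13.2032] v=[1.9687 -0.3125]
Step 5: x=[5.7110 12.2833] v=[7.4999 -3.6797]
Step 6: x=[7.8013 11.2203] v=[8.3612 -4.2520]
Step 7: x=[8.7960 10.8026] v=[3.9789 -1.6710]
Max displacement = 2.7960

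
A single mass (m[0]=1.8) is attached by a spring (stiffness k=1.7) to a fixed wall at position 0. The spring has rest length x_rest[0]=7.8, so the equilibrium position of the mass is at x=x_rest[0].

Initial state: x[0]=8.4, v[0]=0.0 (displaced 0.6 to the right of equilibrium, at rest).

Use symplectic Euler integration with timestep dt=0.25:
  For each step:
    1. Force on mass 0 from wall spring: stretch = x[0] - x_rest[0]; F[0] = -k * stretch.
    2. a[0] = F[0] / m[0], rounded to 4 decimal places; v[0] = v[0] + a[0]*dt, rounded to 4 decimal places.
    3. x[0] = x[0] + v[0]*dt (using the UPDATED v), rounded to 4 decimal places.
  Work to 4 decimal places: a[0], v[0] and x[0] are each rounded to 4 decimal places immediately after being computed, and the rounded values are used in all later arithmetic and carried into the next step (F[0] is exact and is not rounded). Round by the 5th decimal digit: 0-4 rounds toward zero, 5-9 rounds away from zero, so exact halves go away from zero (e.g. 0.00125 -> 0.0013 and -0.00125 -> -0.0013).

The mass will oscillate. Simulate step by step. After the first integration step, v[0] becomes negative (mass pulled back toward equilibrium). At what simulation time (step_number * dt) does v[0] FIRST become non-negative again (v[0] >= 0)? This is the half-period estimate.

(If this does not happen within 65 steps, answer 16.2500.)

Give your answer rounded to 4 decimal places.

Answer: 3.2500

Derivation:
Step 0: x=[8.4000] v=[0.0000]
Step 1: x=[8.3646] v=[-0.1417]
Step 2: x=[8.2959] v=[-0.2750]
Step 3: x=[8.1979] v=[-0.3921]
Step 4: x=[8.0764] v=[-0.4861]
Step 5: x=[7.9386] v=[-0.5514]
Step 6: x=[7.7926] v=[-0.5841]
Step 7: x=[7.6470] v=[-0.5824]
Step 8: x=[7.5104] v=[-0.5463]
Step 9: x=[7.3909] v=[-0.4779]
Step 10: x=[7.2956] v=[-0.3813]
Step 11: x=[7.2301] v=[-0.2622]
Step 12: x=[7.1982] v=[-0.1277]
Step 13: x=[7.2018] v=[0.0144]
First v>=0 after going negative at step 13, time=3.2500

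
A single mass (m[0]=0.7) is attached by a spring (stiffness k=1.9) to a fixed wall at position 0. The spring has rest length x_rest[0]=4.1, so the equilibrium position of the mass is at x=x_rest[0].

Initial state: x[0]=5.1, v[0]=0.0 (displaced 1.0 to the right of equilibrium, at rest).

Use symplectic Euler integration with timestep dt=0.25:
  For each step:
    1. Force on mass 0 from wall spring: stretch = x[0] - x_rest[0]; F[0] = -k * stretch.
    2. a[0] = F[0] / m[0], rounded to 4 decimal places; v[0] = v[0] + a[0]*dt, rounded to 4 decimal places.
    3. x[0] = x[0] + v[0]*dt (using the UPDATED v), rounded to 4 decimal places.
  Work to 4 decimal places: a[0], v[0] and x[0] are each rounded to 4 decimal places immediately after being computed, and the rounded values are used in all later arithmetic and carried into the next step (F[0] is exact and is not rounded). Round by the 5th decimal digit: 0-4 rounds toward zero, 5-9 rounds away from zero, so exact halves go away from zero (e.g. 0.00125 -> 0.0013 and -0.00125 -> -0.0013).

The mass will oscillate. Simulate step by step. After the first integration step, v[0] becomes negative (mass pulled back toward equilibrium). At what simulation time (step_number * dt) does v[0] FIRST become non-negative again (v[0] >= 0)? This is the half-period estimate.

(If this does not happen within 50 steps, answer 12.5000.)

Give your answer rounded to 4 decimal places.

Step 0: x=[5.1000] v=[0.0000]
Step 1: x=[4.9304] v=[-0.6786]
Step 2: x=[4.6199] v=[-1.2421]
Step 3: x=[4.2212] v=[-1.5949]
Step 4: x=[3.8019] v=[-1.6772]
Step 5: x=[3.4332] v=[-1.4749]
Step 6: x=[3.1776] v=[-1.0224]
Step 7: x=[3.0785] v=[-0.3965]
Step 8: x=[3.1527] v=[0.2967]
First v>=0 after going negative at step 8, time=2.0000

Answer: 2.0000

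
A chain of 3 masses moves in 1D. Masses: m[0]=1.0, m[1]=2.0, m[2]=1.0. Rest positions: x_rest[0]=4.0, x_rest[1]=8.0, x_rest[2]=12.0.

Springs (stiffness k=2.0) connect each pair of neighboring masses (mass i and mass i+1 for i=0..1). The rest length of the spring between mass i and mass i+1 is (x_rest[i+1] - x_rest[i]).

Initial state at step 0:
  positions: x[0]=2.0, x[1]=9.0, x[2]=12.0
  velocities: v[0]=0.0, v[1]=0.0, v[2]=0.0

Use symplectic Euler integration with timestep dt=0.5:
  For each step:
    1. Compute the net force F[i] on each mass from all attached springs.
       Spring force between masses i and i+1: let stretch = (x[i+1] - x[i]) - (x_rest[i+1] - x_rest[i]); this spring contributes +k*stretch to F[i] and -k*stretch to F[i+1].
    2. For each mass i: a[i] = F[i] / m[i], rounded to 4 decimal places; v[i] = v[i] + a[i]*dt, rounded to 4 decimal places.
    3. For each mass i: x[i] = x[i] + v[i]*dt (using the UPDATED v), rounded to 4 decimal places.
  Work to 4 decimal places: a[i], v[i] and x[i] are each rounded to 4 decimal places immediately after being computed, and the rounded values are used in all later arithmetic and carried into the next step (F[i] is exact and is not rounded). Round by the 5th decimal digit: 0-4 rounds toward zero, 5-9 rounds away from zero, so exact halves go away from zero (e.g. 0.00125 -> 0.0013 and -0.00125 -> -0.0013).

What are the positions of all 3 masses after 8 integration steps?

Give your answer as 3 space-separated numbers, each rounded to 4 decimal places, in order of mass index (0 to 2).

Answer: 3.9415 7.0001 14.0587

Derivation:
Step 0: x=[2.0000 9.0000 12.0000] v=[0.0000 0.0000 0.0000]
Step 1: x=[3.5000 8.0000 12.5000] v=[3.0000 -2.0000 1.0000]
Step 2: x=[5.2500 7.0000 12.7500] v=[3.5000 -2.0000 0.5000]
Step 3: x=[5.8750 7.0000 12.1250] v=[1.2500 0.0000 -1.2500]
Step 4: x=[5.0625 8.0000 10.9375] v=[-1.6250 2.0000 -2.3750]
Step 5: x=[3.7188 9.0000 10.2813] v=[-2.6875 2.0000 -1.3125]
Step 6: x=[3.0157 9.0001 10.9844] v=[-1.4063 0.0001 1.4062]
Step 7: x=[3.3048 8.0001 12.6954] v=[0.5781 -2.0000 3.4219]
Step 8: x=[3.9415 7.0001 14.0587] v=[1.2734 -2.0000 2.7266]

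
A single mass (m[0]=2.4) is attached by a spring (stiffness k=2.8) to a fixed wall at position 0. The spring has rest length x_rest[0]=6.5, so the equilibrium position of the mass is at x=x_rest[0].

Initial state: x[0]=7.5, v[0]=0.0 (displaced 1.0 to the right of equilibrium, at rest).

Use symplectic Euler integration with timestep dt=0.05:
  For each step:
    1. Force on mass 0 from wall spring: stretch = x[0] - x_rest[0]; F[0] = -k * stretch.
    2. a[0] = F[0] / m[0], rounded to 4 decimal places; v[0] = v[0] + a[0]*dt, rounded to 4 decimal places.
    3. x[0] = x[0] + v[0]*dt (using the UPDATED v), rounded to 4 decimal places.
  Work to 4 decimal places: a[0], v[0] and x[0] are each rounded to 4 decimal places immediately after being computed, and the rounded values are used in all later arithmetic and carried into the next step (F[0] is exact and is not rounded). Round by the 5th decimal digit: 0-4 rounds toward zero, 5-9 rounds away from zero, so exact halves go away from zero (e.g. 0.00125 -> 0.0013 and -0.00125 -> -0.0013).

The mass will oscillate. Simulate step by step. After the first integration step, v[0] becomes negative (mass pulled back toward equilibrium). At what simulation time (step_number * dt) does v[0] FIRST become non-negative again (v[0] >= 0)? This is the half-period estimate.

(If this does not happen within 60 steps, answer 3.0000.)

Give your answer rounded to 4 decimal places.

Answer: 2.9500

Derivation:
Step 0: x=[7.5000] v=[0.0000]
Step 1: x=[7.4971] v=[-0.0583]
Step 2: x=[7.4913] v=[-0.1165]
Step 3: x=[7.4826] v=[-0.1743]
Step 4: x=[7.4710] v=[-0.2316]
Step 5: x=[7.4566] v=[-0.2882]
Step 6: x=[7.4394] v=[-0.3440]
Step 7: x=[7.4195] v=[-0.3988]
Step 8: x=[7.3969] v=[-0.4524]
Step 9: x=[7.3717] v=[-0.5047]
Step 10: x=[7.3439] v=[-0.5556]
Step 11: x=[7.3137] v=[-0.6048]
Step 12: x=[7.2811] v=[-0.6523]
Step 13: x=[7.2462] v=[-0.6979]
Step 14: x=[7.2091] v=[-0.7414]
Step 15: x=[7.1700] v=[-0.7828]
Step 16: x=[7.1289] v=[-0.8219]
Step 17: x=[7.0860] v=[-0.8586]
Step 18: x=[7.0414] v=[-0.8928]
Step 19: x=[6.9952] v=[-0.9244]
Step 20: x=[6.9475] v=[-0.9533]
Step 21: x=[6.8985] v=[-0.9794]
Step 22: x=[6.8484] v=[-1.0026]
Step 23: x=[6.7973] v=[-1.0229]
Step 24: x=[6.7453] v=[-1.0402]
Step 25: x=[6.6926] v=[-1.0545]
Step 26: x=[6.6393] v=[-1.0657]
Step 27: x=[6.5856] v=[-1.0738]
Step 28: x=[6.5317] v=[-1.0788]
Step 29: x=[6.4777] v=[-1.0807]
Step 30: x=[6.4237] v=[-1.0794]
Step 31: x=[6.3700] v=[-1.0750]
Step 32: x=[6.3166] v=[-1.0674]
Step 33: x=[6.2638] v=[-1.0567]
Step 34: x=[6.2117] v=[-1.0429]
Step 35: x=[6.1604] v=[-1.0261]
Step 36: x=[6.1101] v=[-1.0063]
Step 37: x=[6.0609] v=[-0.9836]
Step 38: x=[6.0130] v=[-0.9580]
Step 39: x=[5.9665] v=[-0.9296]
Step 40: x=[5.9216] v=[-0.8985]
Step 41: x=[5.8784] v=[-0.8648]
Step 42: x=[5.8370] v=[-0.8285]
Step 43: x=[5.7975] v=[-0.7898]
Step 44: x=[5.7601] v=[-0.7488]
Step 45: x=[5.7248] v=[-0.7056]
Step 46: x=[5.6918] v=[-0.6604]
Step 47: x=[5.6611] v=[-0.6133]
Step 48: x=[5.6329] v=[-0.5644]
Step 49: x=[5.6072] v=[-0.5138]
Step 50: x=[5.5841] v=[-0.4617]
Step 51: x=[5.5637] v=[-0.4083]
Step 52: x=[5.5460] v=[-0.3537]
Step 53: x=[5.5311] v=[-0.2981]
Step 54: x=[5.5190] v=[-0.2416]
Step 55: x=[5.5098] v=[-0.1844]
Step 56: x=[5.5035] v=[-0.1266]
Step 57: x=[5.5001] v=[-0.0685]
Step 58: x=[5.4996] v=[-0.0102]
Step 59: x=[5.5020] v=[0.0482]
First v>=0 after going negative at step 59, time=2.9500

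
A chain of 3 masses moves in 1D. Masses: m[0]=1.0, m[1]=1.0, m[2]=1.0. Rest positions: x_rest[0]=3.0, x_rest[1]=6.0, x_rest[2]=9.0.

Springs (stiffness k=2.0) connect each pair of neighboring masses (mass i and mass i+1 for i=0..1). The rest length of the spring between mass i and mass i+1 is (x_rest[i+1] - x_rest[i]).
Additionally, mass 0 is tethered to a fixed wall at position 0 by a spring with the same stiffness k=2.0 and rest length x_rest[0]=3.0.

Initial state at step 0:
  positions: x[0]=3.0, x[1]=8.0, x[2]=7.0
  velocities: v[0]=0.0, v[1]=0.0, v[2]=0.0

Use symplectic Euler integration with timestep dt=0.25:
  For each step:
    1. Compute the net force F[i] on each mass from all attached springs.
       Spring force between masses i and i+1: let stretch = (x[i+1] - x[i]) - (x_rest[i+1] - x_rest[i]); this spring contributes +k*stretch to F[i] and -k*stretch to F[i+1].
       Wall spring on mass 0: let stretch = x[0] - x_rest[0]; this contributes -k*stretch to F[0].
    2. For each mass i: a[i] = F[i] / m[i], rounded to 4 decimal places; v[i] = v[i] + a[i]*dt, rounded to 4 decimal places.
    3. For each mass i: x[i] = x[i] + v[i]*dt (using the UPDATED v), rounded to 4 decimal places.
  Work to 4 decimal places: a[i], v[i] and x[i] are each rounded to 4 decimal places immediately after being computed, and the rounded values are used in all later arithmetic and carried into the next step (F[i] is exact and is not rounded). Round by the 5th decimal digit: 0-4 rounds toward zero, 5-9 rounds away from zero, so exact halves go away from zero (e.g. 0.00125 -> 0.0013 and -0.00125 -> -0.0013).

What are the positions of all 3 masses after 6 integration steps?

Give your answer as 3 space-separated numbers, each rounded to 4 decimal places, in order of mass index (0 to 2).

Answer: 2.2395 4.5206 10.3182

Derivation:
Step 0: x=[3.0000 8.0000 7.0000] v=[0.0000 0.0000 0.0000]
Step 1: x=[3.2500 7.2500 7.5000] v=[1.0000 -3.0000 2.0000]
Step 2: x=[3.5938 6.0313 8.3438] v=[1.3750 -4.8750 3.3750]
Step 3: x=[3.7930 4.7969 9.2735] v=[0.7969 -4.9375 3.7188]
Step 4: x=[3.6436 3.9966 10.0186] v=[-0.5977 -3.2012 2.9805]
Step 5: x=[3.0829 3.9049 10.3860] v=[-2.2430 -0.3667 1.4695]
Step 6: x=[2.2395 4.5206 10.3182] v=[-3.3735 2.4629 -0.2711]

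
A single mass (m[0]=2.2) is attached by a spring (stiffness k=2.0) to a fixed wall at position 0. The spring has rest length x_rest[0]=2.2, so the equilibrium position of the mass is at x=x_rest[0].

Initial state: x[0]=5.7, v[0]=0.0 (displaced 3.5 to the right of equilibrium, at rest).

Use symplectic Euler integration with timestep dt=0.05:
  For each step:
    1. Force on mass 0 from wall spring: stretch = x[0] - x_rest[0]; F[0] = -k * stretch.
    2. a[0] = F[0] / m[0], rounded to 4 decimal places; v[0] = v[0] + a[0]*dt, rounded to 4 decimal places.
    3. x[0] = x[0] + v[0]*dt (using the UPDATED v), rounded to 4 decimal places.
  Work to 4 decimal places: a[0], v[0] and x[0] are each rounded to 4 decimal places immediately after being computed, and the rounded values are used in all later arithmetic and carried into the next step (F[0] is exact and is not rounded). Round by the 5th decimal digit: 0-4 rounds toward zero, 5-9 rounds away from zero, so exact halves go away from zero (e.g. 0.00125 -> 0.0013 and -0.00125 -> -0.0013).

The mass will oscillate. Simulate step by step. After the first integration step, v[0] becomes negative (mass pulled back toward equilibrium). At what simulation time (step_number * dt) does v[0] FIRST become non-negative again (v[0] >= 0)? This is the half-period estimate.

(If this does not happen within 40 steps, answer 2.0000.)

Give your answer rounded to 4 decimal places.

Answer: 2.0000

Derivation:
Step 0: x=[5.7000] v=[0.0000]
Step 1: x=[5.6920] v=[-0.1591]
Step 2: x=[5.6761] v=[-0.3178]
Step 3: x=[5.6523] v=[-0.4758]
Step 4: x=[5.6207] v=[-0.6327]
Step 5: x=[5.5813] v=[-0.7882]
Step 6: x=[5.5342] v=[-0.9419]
Step 7: x=[5.4795] v=[-1.0935]
Step 8: x=[5.4174] v=[-1.2426]
Step 9: x=[5.3480] v=[-1.3888]
Step 10: x=[5.2714] v=[-1.5319]
Step 11: x=[5.1878] v=[-1.6715]
Step 12: x=[5.0974] v=[-1.8073]
Step 13: x=[5.0005] v=[-1.9390]
Step 14: x=[4.8972] v=[-2.0663]
Step 15: x=[4.7878] v=[-2.1889]
Step 16: x=[4.6725] v=[-2.3065]
Step 17: x=[4.5516] v=[-2.4189]
Step 18: x=[4.4253] v=[-2.5258]
Step 19: x=[4.2940] v=[-2.6270]
Step 20: x=[4.1579] v=[-2.7222]
Step 21: x=[4.0173] v=[-2.8112]
Step 22: x=[3.8726] v=[-2.8938]
Step 23: x=[3.7241] v=[-2.9698]
Step 24: x=[3.5721] v=[-3.0391]
Step 25: x=[3.4170] v=[-3.1015]
Step 26: x=[3.2592] v=[-3.1568]
Step 27: x=[3.0990] v=[-3.2049]
Step 28: x=[2.9367] v=[-3.2458]
Step 29: x=[2.7727] v=[-3.2793]
Step 30: x=[2.6074] v=[-3.3053]
Step 31: x=[2.4412] v=[-3.3238]
Step 32: x=[2.2745] v=[-3.3348]
Step 33: x=[2.1076] v=[-3.3382]
Step 34: x=[1.9409] v=[-3.3340]
Step 35: x=[1.7748] v=[-3.3222]
Step 36: x=[1.6097] v=[-3.3029]
Step 37: x=[1.4459] v=[-3.2761]
Step 38: x=[1.2838] v=[-3.2418]
Step 39: x=[1.1238] v=[-3.2002]
Step 40: x=[0.9662] v=[-3.1513]
v[0] did not become non-negative within 40 steps; using fallback time=2.0000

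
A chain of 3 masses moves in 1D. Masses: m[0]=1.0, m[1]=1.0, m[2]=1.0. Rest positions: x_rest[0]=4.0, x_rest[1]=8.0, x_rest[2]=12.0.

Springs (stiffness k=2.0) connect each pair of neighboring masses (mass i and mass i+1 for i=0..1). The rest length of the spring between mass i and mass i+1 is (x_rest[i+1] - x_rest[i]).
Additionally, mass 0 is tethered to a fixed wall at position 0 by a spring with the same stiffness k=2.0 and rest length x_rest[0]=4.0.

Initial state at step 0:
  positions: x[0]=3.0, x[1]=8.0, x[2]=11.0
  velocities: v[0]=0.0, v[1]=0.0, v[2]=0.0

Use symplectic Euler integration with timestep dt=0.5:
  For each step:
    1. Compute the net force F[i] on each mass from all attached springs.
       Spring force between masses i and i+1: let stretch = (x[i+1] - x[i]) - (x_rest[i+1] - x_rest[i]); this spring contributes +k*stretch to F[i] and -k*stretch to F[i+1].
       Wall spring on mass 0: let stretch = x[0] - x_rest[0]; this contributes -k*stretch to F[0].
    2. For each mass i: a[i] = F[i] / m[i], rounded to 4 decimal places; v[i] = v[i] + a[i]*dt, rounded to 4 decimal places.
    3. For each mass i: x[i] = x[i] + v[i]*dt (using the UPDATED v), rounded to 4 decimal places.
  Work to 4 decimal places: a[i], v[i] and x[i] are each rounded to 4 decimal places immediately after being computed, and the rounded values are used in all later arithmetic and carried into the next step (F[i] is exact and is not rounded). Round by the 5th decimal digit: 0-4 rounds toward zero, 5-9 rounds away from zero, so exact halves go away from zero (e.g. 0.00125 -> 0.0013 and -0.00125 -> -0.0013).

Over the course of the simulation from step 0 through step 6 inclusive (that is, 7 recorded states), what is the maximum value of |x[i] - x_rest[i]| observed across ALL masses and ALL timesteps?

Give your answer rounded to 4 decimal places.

Answer: 1.2500

Derivation:
Step 0: x=[3.0000 8.0000 11.0000] v=[0.0000 0.0000 0.0000]
Step 1: x=[4.0000 7.0000 11.5000] v=[2.0000 -2.0000 1.0000]
Step 2: x=[4.5000 6.7500 11.7500] v=[1.0000 -0.5000 0.5000]
Step 3: x=[3.8750 7.8750 11.5000] v=[-1.2500 2.2500 -0.5000]
Step 4: x=[3.3125 8.8125 11.4375] v=[-1.1250 1.8750 -0.1250]
Step 5: x=[3.8438 8.3125 12.0625] v=[1.0625 -1.0000 1.2500]
Step 6: x=[4.6875 7.4532 12.8125] v=[1.6874 -1.7187 1.5000]
Max displacement = 1.2500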